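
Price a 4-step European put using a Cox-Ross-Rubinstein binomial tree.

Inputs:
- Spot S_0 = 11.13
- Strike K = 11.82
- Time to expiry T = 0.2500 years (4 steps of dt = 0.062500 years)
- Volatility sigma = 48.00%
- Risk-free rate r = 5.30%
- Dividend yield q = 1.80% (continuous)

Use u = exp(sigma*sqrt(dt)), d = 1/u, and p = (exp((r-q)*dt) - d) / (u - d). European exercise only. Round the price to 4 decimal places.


dt = T/N = 0.062500
u = exp(sigma*sqrt(dt)) = 1.127497; d = 1/u = 0.886920
p = (exp((r-q)*dt) - d) / (u - d) = 0.479139
Discount per step: exp(-r*dt) = 0.996693
Stock lattice S(k, i) with i counting down-moves:
  k=0: S(0,0) = 11.1300
  k=1: S(1,0) = 12.5490; S(1,1) = 9.8714
  k=2: S(2,0) = 14.1490; S(2,1) = 11.1300; S(2,2) = 8.7552
  k=3: S(3,0) = 15.9530; S(3,1) = 12.5490; S(3,2) = 9.8714; S(3,3) = 7.7651
  k=4: S(4,0) = 17.9869; S(4,1) = 14.1490; S(4,2) = 11.1300; S(4,3) = 8.7552; S(4,4) = 6.8871
Terminal payoffs V(N, i) = max(K - S_T, 0):
  V(4,0) = 0.000000; V(4,1) = 0.000000; V(4,2) = 0.690000; V(4,3) = 3.064832; V(4,4) = 4.932941
Backward induction: V(k, i) = exp(-r*dt) * [p * V(k+1, i) + (1-p) * V(k+1, i+1)].
  V(3,0) = exp(-r*dt) * [p*0.000000 + (1-p)*0.000000] = 0.000000
  V(3,1) = exp(-r*dt) * [p*0.000000 + (1-p)*0.690000] = 0.358206
  V(3,2) = exp(-r*dt) * [p*0.690000 + (1-p)*3.064832] = 1.920586
  V(3,3) = exp(-r*dt) * [p*3.064832 + (1-p)*4.932941] = 4.024504
  V(2,0) = exp(-r*dt) * [p*0.000000 + (1-p)*0.358206] = 0.185959
  V(2,1) = exp(-r*dt) * [p*0.358206 + (1-p)*1.920586] = 1.168113
  V(2,2) = exp(-r*dt) * [p*1.920586 + (1-p)*4.024504] = 3.006460
  V(1,0) = exp(-r*dt) * [p*0.185959 + (1-p)*1.168113] = 0.695218
  V(1,1) = exp(-r*dt) * [p*1.168113 + (1-p)*3.006460] = 2.118608
  V(0,0) = exp(-r*dt) * [p*0.695218 + (1-p)*2.118608] = 1.431856

Answer: Price = V(0,0) = 1.4319


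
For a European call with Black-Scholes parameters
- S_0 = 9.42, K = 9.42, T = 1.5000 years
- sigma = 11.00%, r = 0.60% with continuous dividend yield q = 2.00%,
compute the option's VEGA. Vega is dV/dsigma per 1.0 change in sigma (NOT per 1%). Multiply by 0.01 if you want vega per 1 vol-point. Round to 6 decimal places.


d1 = -0.0885156521; d2 = -0.2232375879
phi(d1) = 0.3973824772; exp(-qT) = 0.9704455335; exp(-rT) = 0.9910403788
Vega = S * exp(-qT) * phi(d1) * sqrt(T) = 9.4200 * 0.9704455335 * 0.3973824772 * 1.2247448714 = 4.449143

Answer: Vega = 4.449143


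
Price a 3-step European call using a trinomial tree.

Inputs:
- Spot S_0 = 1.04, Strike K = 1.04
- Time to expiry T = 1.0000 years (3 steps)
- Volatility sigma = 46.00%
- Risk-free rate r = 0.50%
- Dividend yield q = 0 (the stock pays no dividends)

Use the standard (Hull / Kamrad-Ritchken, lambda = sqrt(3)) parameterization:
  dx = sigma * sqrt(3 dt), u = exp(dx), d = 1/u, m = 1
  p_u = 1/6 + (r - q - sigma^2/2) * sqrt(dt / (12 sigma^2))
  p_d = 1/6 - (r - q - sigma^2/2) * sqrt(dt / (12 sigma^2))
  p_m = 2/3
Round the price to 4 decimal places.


dt = T/N = 0.333333; dx = sigma*sqrt(3*dt) = 0.460000
u = exp(dx) = 1.584074; d = 1/u = 0.631284
p_u = 0.130145, p_m = 0.666667, p_d = 0.203188
Discount per step: exp(-r*dt) = 0.998335
Stock lattice S(k, j) with j the centered position index:
  k=0: S(0,+0) = 1.0400
  k=1: S(1,-1) = 0.6565; S(1,+0) = 1.0400; S(1,+1) = 1.6474
  k=2: S(2,-2) = 0.4145; S(2,-1) = 0.6565; S(2,+0) = 1.0400; S(2,+1) = 1.6474; S(2,+2) = 2.6097
  k=3: S(3,-3) = 0.2616; S(3,-2) = 0.4145; S(3,-1) = 0.6565; S(3,+0) = 1.0400; S(3,+1) = 1.6474; S(3,+2) = 2.6097; S(3,+3) = 4.1339
Terminal payoffs V(N, j) = max(S_T - K, 0):
  V(3,-3) = 0.000000; V(3,-2) = 0.000000; V(3,-1) = 0.000000; V(3,+0) = 0.000000; V(3,+1) = 0.607437; V(3,+2) = 1.569662; V(3,+3) = 3.093898
Backward induction: V(k, j) = exp(-r*dt) * [p_u * V(k+1, j+1) + p_m * V(k+1, j) + p_d * V(k+1, j-1)]
  V(2,-2) = exp(-r*dt) * [p_u*0.000000 + p_m*0.000000 + p_d*0.000000] = 0.000000
  V(2,-1) = exp(-r*dt) * [p_u*0.000000 + p_m*0.000000 + p_d*0.000000] = 0.000000
  V(2,+0) = exp(-r*dt) * [p_u*0.607437 + p_m*0.000000 + p_d*0.000000] = 0.078923
  V(2,+1) = exp(-r*dt) * [p_u*1.569662 + p_m*0.607437 + p_d*0.000000] = 0.608227
  V(2,+2) = exp(-r*dt) * [p_u*3.093898 + p_m*1.569662 + p_d*0.607437] = 1.569902
  V(1,-1) = exp(-r*dt) * [p_u*0.078923 + p_m*0.000000 + p_d*0.000000] = 0.010254
  V(1,+0) = exp(-r*dt) * [p_u*0.608227 + p_m*0.078923 + p_d*0.000000] = 0.131554
  V(1,+1) = exp(-r*dt) * [p_u*1.569902 + p_m*0.608227 + p_d*0.078923] = 0.624793
  V(0,+0) = exp(-r*dt) * [p_u*0.624793 + p_m*0.131554 + p_d*0.010254] = 0.170815

Answer: Price = V(0,0) = 0.1708


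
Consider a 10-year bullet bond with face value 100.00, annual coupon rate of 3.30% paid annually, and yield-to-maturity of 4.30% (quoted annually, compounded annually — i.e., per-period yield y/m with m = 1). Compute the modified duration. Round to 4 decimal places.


Answer: Modified duration = 8.2560

Derivation:
Coupon per period c = face * coupon_rate / m = 3.300000
Periods per year m = 1; per-period yield y/m = 0.043000
Number of cashflows N = 10
Cashflows (t years, CF_t, discount factor 1/(1+y/m)^(m*t), PV):
  t = 1.0000: CF_t = 3.300000, DF = 0.958773, PV = 3.163950
  t = 2.0000: CF_t = 3.300000, DF = 0.919245, PV = 3.033509
  t = 3.0000: CF_t = 3.300000, DF = 0.881347, PV = 2.908446
  t = 4.0000: CF_t = 3.300000, DF = 0.845012, PV = 2.788539
  t = 5.0000: CF_t = 3.300000, DF = 0.810174, PV = 2.673575
  t = 6.0000: CF_t = 3.300000, DF = 0.776773, PV = 2.563351
  t = 7.0000: CF_t = 3.300000, DF = 0.744749, PV = 2.457671
  t = 8.0000: CF_t = 3.300000, DF = 0.714045, PV = 2.356348
  t = 9.0000: CF_t = 3.300000, DF = 0.684607, PV = 2.259203
  t = 10.0000: CF_t = 103.300000, DF = 0.656382, PV = 67.804300
Price P = sum_t PV_t = 92.008893
First compute Macaulay numerator sum_t t * PV_t:
  t * PV_t at t = 1.0000: 3.163950
  t * PV_t at t = 2.0000: 6.067018
  t * PV_t at t = 3.0000: 8.725338
  t * PV_t at t = 4.0000: 11.154156
  t * PV_t at t = 5.0000: 13.367876
  t * PV_t at t = 6.0000: 15.380106
  t * PV_t at t = 7.0000: 17.203698
  t * PV_t at t = 8.0000: 18.850786
  t * PV_t at t = 9.0000: 20.332823
  t * PV_t at t = 10.0000: 678.043001
Macaulay duration D = 792.288752 / 92.008893 = 8.611002
Modified duration = D / (1 + y/m) = 8.611002 / (1 + 0.043000) = 8.255994


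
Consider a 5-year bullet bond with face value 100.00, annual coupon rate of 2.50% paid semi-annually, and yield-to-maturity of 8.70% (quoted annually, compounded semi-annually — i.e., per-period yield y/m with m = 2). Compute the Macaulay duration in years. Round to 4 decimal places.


Answer: Macaulay duration = 4.6790 years

Derivation:
Coupon per period c = face * coupon_rate / m = 1.250000
Periods per year m = 2; per-period yield y/m = 0.043500
Number of cashflows N = 10
Cashflows (t years, CF_t, discount factor 1/(1+y/m)^(m*t), PV):
  t = 0.5000: CF_t = 1.250000, DF = 0.958313, PV = 1.197892
  t = 1.0000: CF_t = 1.250000, DF = 0.918365, PV = 1.147956
  t = 1.5000: CF_t = 1.250000, DF = 0.880081, PV = 1.100101
  t = 2.0000: CF_t = 1.250000, DF = 0.843393, PV = 1.054242
  t = 2.5000: CF_t = 1.250000, DF = 0.808235, PV = 1.010294
  t = 3.0000: CF_t = 1.250000, DF = 0.774543, PV = 0.968178
  t = 3.5000: CF_t = 1.250000, DF = 0.742254, PV = 0.927818
  t = 4.0000: CF_t = 1.250000, DF = 0.711312, PV = 0.889140
  t = 4.5000: CF_t = 1.250000, DF = 0.681660, PV = 0.852075
  t = 5.0000: CF_t = 101.250000, DF = 0.653244, PV = 66.140961
Price P = sum_t PV_t = 75.288657
Macaulay numerator sum_t t * PV_t:
  t * PV_t at t = 0.5000: 0.598946
  t * PV_t at t = 1.0000: 1.147956
  t * PV_t at t = 1.5000: 1.650152
  t * PV_t at t = 2.0000: 2.108483
  t * PV_t at t = 2.5000: 2.525735
  t * PV_t at t = 3.0000: 2.904535
  t * PV_t at t = 3.5000: 3.247363
  t * PV_t at t = 4.0000: 3.556562
  t * PV_t at t = 4.5000: 3.834338
  t * PV_t at t = 5.0000: 330.704803
Macaulay duration D = (sum_t t * PV_t) / P = 352.278873 / 75.288657 = 4.679043


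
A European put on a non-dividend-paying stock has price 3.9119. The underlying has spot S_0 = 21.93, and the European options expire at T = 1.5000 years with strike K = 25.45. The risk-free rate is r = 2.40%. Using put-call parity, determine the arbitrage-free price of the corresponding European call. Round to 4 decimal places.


Answer: Call price = 1.2918

Derivation:
Put-call parity: C - P = S_0 * exp(-qT) - K * exp(-rT).
S_0 * exp(-qT) = 21.9300 * 1.00000000 = 21.93000000
K * exp(-rT) = 25.4500 * 0.96464029 = 24.55009547
C = P + S*exp(-qT) - K*exp(-rT)
C = 3.9119 + 21.93000000 - 24.55009547 = 1.2918


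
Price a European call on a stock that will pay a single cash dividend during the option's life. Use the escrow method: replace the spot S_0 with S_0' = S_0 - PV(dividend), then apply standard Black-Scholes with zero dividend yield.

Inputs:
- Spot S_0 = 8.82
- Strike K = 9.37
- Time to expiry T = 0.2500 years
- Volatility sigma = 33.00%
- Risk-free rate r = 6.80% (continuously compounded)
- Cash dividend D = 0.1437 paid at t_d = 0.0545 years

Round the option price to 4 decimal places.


Answer: Price = 0.3587

Derivation:
PV(D) = D * exp(-r * t_d) = 0.1437 * 0.99630086 = 0.14316843
S_0' = S_0 - PV(D) = 8.8200 - 0.14316843 = 8.67683157
d1 = (ln(S_0'/K) + (r + sigma^2/2)*T) / (sigma*sqrt(T)) = -0.28026764
d2 = d1 - sigma*sqrt(T) = -0.44526764
exp(-rT) = 0.98314368
N(d1) = 0.38963609; N(d2) = 0.32806317
C = S_0' * N(d1) - K * exp(-rT) * N(d2) = 8.67683157 * 0.38963609 - 9.3700 * 0.98314368 * 0.32806317 = 0.3587


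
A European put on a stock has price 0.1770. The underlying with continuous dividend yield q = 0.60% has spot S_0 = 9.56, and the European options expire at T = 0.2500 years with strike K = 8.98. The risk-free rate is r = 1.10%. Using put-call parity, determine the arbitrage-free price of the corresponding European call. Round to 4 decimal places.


Put-call parity: C - P = S_0 * exp(-qT) - K * exp(-rT).
S_0 * exp(-qT) = 9.5600 * 0.99850112 = 9.54567075
K * exp(-rT) = 8.9800 * 0.99725378 = 8.95533892
C = P + S*exp(-qT) - K*exp(-rT)
C = 0.1770 + 9.54567075 - 8.95533892 = 0.7673

Answer: Call price = 0.7673


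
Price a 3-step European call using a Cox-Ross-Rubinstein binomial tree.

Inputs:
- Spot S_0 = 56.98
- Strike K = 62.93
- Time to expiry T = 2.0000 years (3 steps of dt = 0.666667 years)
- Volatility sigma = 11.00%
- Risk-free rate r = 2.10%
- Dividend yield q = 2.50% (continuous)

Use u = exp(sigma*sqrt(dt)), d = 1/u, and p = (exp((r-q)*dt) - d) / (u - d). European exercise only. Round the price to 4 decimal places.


Answer: Price = V(0,0) = 1.1089

Derivation:
dt = T/N = 0.666667
u = exp(sigma*sqrt(dt)) = 1.093971; d = 1/u = 0.914101
p = (exp((r-q)*dt) - d) / (u - d) = 0.462756
Discount per step: exp(-r*dt) = 0.986098
Stock lattice S(k, i) with i counting down-moves:
  k=0: S(0,0) = 56.9800
  k=1: S(1,0) = 62.3345; S(1,1) = 52.0855
  k=2: S(2,0) = 68.1922; S(2,1) = 56.9800; S(2,2) = 47.6113
  k=3: S(3,0) = 74.6003; S(3,1) = 62.3345; S(3,2) = 52.0855; S(3,3) = 43.5216
Terminal payoffs V(N, i) = max(S_T - K, 0):
  V(3,0) = 11.670276; V(3,1) = 0.000000; V(3,2) = 0.000000; V(3,3) = 0.000000
Backward induction: V(k, i) = exp(-r*dt) * [p * V(k+1, i) + (1-p) * V(k+1, i+1)].
  V(2,0) = exp(-r*dt) * [p*11.670276 + (1-p)*0.000000] = 5.325407
  V(2,1) = exp(-r*dt) * [p*0.000000 + (1-p)*0.000000] = 0.000000
  V(2,2) = exp(-r*dt) * [p*0.000000 + (1-p)*0.000000] = 0.000000
  V(1,0) = exp(-r*dt) * [p*5.325407 + (1-p)*0.000000] = 2.430102
  V(1,1) = exp(-r*dt) * [p*0.000000 + (1-p)*0.000000] = 0.000000
  V(0,0) = exp(-r*dt) * [p*2.430102 + (1-p)*0.000000] = 1.108910


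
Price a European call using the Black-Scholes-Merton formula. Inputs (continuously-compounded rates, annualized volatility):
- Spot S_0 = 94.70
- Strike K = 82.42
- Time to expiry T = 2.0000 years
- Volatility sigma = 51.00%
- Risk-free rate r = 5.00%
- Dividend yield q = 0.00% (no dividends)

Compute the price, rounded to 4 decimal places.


Answer: Price = 35.1306

Derivation:
d1 = (ln(S/K) + (r - q + 0.5*sigma^2) * T) / (sigma * sqrt(T)) = 0.69183587
d2 = d1 - sigma * sqrt(T) = -0.02941304
exp(-rT) = 0.90483742; exp(-qT) = 1.00000000
C = S_0 * exp(-qT) * N(d1) - K * exp(-rT) * N(d2)
N(d1) = 0.75547980; N(d2) = 0.48826759
C = 94.7000 * 1.00000000 * 0.75547980 - 82.4200 * 0.90483742 * 0.48826759 = 35.1306


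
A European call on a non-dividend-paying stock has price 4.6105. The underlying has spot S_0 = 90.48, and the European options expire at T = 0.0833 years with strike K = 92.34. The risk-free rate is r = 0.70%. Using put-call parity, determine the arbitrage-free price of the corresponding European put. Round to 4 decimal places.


Put-call parity: C - P = S_0 * exp(-qT) - K * exp(-rT).
S_0 * exp(-qT) = 90.4800 * 1.00000000 = 90.48000000
K * exp(-rT) = 92.3400 * 0.99941707 = 92.28617224
P = C - S*exp(-qT) + K*exp(-rT)
P = 4.6105 - 90.48000000 + 92.28617224 = 6.4167

Answer: Put price = 6.4167


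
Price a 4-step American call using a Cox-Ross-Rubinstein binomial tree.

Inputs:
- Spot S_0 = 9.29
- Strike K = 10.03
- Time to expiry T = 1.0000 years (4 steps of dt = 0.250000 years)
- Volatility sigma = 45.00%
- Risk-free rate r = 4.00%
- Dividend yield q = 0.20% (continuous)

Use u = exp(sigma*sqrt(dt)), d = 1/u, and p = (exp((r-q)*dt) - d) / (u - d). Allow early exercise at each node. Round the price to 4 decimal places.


Answer: Price = V(0,0) = 1.5145

Derivation:
dt = T/N = 0.250000
u = exp(sigma*sqrt(dt)) = 1.252323; d = 1/u = 0.798516
p = (exp((r-q)*dt) - d) / (u - d) = 0.465020
Discount per step: exp(-r*dt) = 0.990050
Stock lattice S(k, i) with i counting down-moves:
  k=0: S(0,0) = 9.2900
  k=1: S(1,0) = 11.6341; S(1,1) = 7.4182
  k=2: S(2,0) = 14.5696; S(2,1) = 9.2900; S(2,2) = 5.9236
  k=3: S(3,0) = 18.2459; S(3,1) = 11.6341; S(3,2) = 7.4182; S(3,3) = 4.7301
  k=4: S(4,0) = 22.8497; S(4,1) = 14.5696; S(4,2) = 9.2900; S(4,3) = 5.9236; S(4,4) = 3.7770
Terminal payoffs V(N, i) = max(S_T - K, 0):
  V(4,0) = 12.819713; V(4,1) = 4.539620; V(4,2) = 0.000000; V(4,3) = 0.000000; V(4,4) = 0.000000
Backward induction: V(k, i) = exp(-r*dt) * [p * V(k+1, i) + (1-p) * V(k+1, i+1)]; then take max(V_cont, immediate exercise) for American.
  V(3,0) = exp(-r*dt) * [p*12.819713 + (1-p)*4.539620] = 8.306546; exercise = 8.215866; V(3,0) = max -> 8.306546
  V(3,1) = exp(-r*dt) * [p*4.539620 + (1-p)*0.000000] = 2.090009; exercise = 1.604078; V(3,1) = max -> 2.090009
  V(3,2) = exp(-r*dt) * [p*0.000000 + (1-p)*0.000000] = 0.000000; exercise = 0.000000; V(3,2) = max -> 0.000000
  V(3,3) = exp(-r*dt) * [p*0.000000 + (1-p)*0.000000] = 0.000000; exercise = 0.000000; V(3,3) = max -> 0.000000
  V(2,0) = exp(-r*dt) * [p*8.306546 + (1-p)*2.090009] = 4.931262; exercise = 4.539620; V(2,0) = max -> 4.931262
  V(2,1) = exp(-r*dt) * [p*2.090009 + (1-p)*0.000000] = 0.962225; exercise = 0.000000; V(2,1) = max -> 0.962225
  V(2,2) = exp(-r*dt) * [p*0.000000 + (1-p)*0.000000] = 0.000000; exercise = 0.000000; V(2,2) = max -> 0.000000
  V(1,0) = exp(-r*dt) * [p*4.931262 + (1-p)*0.962225] = 2.779967; exercise = 1.604078; V(1,0) = max -> 2.779967
  V(1,1) = exp(-r*dt) * [p*0.962225 + (1-p)*0.000000] = 0.443002; exercise = 0.000000; V(1,1) = max -> 0.443002
  V(0,0) = exp(-r*dt) * [p*2.779967 + (1-p)*0.443002] = 1.514516; exercise = 0.000000; V(0,0) = max -> 1.514516


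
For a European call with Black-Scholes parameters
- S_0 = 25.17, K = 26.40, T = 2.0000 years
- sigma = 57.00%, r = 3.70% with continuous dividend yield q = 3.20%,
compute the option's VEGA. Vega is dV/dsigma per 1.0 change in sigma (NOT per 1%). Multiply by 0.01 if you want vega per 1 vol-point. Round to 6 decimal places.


d1 = 0.3562686794; d2 = -0.4498330512
phi(d1) = 0.3744106014; exp(-qT) = 0.9380049995; exp(-rT) = 0.9286716938
Vega = S * exp(-qT) * phi(d1) * sqrt(T) = 25.1700 * 0.9380049995 * 0.3744106014 * 1.4142135624 = 12.501194

Answer: Vega = 12.501194


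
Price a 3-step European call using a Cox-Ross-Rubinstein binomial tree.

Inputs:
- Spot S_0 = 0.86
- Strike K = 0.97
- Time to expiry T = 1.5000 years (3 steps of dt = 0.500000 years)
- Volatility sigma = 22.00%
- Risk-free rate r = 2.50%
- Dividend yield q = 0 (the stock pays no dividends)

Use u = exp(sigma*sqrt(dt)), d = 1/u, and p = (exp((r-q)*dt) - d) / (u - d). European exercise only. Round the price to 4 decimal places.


dt = T/N = 0.500000
u = exp(sigma*sqrt(dt)) = 1.168316; d = 1/u = 0.855933
p = (exp((r-q)*dt) - d) / (u - d) = 0.501453
Discount per step: exp(-r*dt) = 0.987578
Stock lattice S(k, i) with i counting down-moves:
  k=0: S(0,0) = 0.8600
  k=1: S(1,0) = 1.0048; S(1,1) = 0.7361
  k=2: S(2,0) = 1.1739; S(2,1) = 0.8600; S(2,2) = 0.6301
  k=3: S(3,0) = 1.3714; S(3,1) = 1.0048; S(3,2) = 0.7361; S(3,3) = 0.5393
Terminal payoffs V(N, i) = max(S_T - K, 0):
  V(3,0) = 0.401449; V(3,1) = 0.034752; V(3,2) = 0.000000; V(3,3) = 0.000000
Backward induction: V(k, i) = exp(-r*dt) * [p * V(k+1, i) + (1-p) * V(k+1, i+1)].
  V(2,0) = exp(-r*dt) * [p*0.401449 + (1-p)*0.034752] = 0.215917
  V(2,1) = exp(-r*dt) * [p*0.034752 + (1-p)*0.000000] = 0.017210
  V(2,2) = exp(-r*dt) * [p*0.000000 + (1-p)*0.000000] = 0.000000
  V(1,0) = exp(-r*dt) * [p*0.215917 + (1-p)*0.017210] = 0.115401
  V(1,1) = exp(-r*dt) * [p*0.017210 + (1-p)*0.000000] = 0.008523
  V(0,0) = exp(-r*dt) * [p*0.115401 + (1-p)*0.008523] = 0.061346

Answer: Price = V(0,0) = 0.0613


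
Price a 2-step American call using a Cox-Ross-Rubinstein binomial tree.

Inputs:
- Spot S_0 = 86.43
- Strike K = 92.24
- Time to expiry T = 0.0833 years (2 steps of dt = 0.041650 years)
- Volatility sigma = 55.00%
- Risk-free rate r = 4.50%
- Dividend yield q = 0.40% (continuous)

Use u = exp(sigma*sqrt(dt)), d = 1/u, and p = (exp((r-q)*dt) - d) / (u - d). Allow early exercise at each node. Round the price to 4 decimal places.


dt = T/N = 0.041650
u = exp(sigma*sqrt(dt)) = 1.118788; d = 1/u = 0.893825
p = (exp((r-q)*dt) - d) / (u - d) = 0.479565
Discount per step: exp(-r*dt) = 0.998128
Stock lattice S(k, i) with i counting down-moves:
  k=0: S(0,0) = 86.4300
  k=1: S(1,0) = 96.6968; S(1,1) = 77.2533
  k=2: S(2,0) = 108.1832; S(2,1) = 86.4300; S(2,2) = 69.0509
Terminal payoffs V(N, i) = max(S_T - K, 0):
  V(2,0) = 15.943243; V(2,1) = 0.000000; V(2,2) = 0.000000
Backward induction: V(k, i) = exp(-r*dt) * [p * V(k+1, i) + (1-p) * V(k+1, i+1)]; then take max(V_cont, immediate exercise) for American.
  V(1,0) = exp(-r*dt) * [p*15.943243 + (1-p)*0.000000] = 7.631509; exercise = 4.456834; V(1,0) = max -> 7.631509
  V(1,1) = exp(-r*dt) * [p*0.000000 + (1-p)*0.000000] = 0.000000; exercise = 0.000000; V(1,1) = max -> 0.000000
  V(0,0) = exp(-r*dt) * [p*7.631509 + (1-p)*0.000000] = 3.652953; exercise = 0.000000; V(0,0) = max -> 3.652953

Answer: Price = V(0,0) = 3.6530


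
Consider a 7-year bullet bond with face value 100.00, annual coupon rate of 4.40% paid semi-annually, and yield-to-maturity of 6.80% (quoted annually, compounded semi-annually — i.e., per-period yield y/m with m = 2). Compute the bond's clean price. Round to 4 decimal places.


Answer: Price = 86.8070

Derivation:
Coupon per period c = face * coupon_rate / m = 2.200000
Periods per year m = 2; per-period yield y/m = 0.034000
Number of cashflows N = 14
Cashflows (t years, CF_t, discount factor 1/(1+y/m)^(m*t), PV):
  t = 0.5000: CF_t = 2.200000, DF = 0.967118, PV = 2.127660
  t = 1.0000: CF_t = 2.200000, DF = 0.935317, PV = 2.057698
  t = 1.5000: CF_t = 2.200000, DF = 0.904562, PV = 1.990037
  t = 2.0000: CF_t = 2.200000, DF = 0.874818, PV = 1.924600
  t = 2.5000: CF_t = 2.200000, DF = 0.846052, PV = 1.861315
  t = 3.0000: CF_t = 2.200000, DF = 0.818233, PV = 1.800112
  t = 3.5000: CF_t = 2.200000, DF = 0.791327, PV = 1.740920
  t = 4.0000: CF_t = 2.200000, DF = 0.765307, PV = 1.683675
  t = 4.5000: CF_t = 2.200000, DF = 0.740142, PV = 1.628313
  t = 5.0000: CF_t = 2.200000, DF = 0.715805, PV = 1.574771
  t = 5.5000: CF_t = 2.200000, DF = 0.692268, PV = 1.522989
  t = 6.0000: CF_t = 2.200000, DF = 0.669505, PV = 1.472910
  t = 6.5000: CF_t = 2.200000, DF = 0.647490, PV = 1.424478
  t = 7.0000: CF_t = 102.200000, DF = 0.626199, PV = 63.997551
Price P = sum_t PV_t = 86.807028


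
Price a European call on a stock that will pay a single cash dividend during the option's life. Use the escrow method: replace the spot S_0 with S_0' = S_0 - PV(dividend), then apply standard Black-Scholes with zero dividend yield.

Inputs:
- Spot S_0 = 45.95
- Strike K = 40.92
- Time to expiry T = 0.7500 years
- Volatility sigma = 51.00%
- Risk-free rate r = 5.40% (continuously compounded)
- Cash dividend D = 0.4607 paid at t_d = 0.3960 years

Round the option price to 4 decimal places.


PV(D) = D * exp(-r * t_d) = 0.4607 * 0.97884302 = 0.45095298
S_0' = S_0 - PV(D) = 45.9500 - 0.45095298 = 45.49904702
d1 = (ln(S_0'/K) + (r + sigma^2/2)*T) / (sigma*sqrt(T)) = 0.55269388
d2 = d1 - sigma*sqrt(T) = 0.11102092
exp(-rT) = 0.96030916
N(d1) = 0.70976348; N(d2) = 0.54420012
C = S_0' * N(d1) - K * exp(-rT) * N(d2) = 45.49904702 * 0.70976348 - 40.9200 * 0.96030916 * 0.54420012 = 10.9088

Answer: Price = 10.9088


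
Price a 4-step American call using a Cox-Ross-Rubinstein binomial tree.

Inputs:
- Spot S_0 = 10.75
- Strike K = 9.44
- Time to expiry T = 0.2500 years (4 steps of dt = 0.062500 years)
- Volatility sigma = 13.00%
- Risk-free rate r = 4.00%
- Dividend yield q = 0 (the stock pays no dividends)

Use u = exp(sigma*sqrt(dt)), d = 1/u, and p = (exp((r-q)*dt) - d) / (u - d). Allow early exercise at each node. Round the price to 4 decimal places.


Answer: Price = V(0,0) = 1.4040

Derivation:
dt = T/N = 0.062500
u = exp(sigma*sqrt(dt)) = 1.033034; d = 1/u = 0.968022
p = (exp((r-q)*dt) - d) / (u - d) = 0.530379
Discount per step: exp(-r*dt) = 0.997503
Stock lattice S(k, i) with i counting down-moves:
  k=0: S(0,0) = 10.7500
  k=1: S(1,0) = 11.1051; S(1,1) = 10.4062
  k=2: S(2,0) = 11.4720; S(2,1) = 10.7500; S(2,2) = 10.0735
  k=3: S(3,0) = 11.8509; S(3,1) = 11.1051; S(3,2) = 10.4062; S(3,3) = 9.7514
  k=4: S(4,0) = 12.2424; S(4,1) = 11.4720; S(4,2) = 10.7500; S(4,3) = 10.0735; S(4,4) = 9.4395
Terminal payoffs V(N, i) = max(S_T - K, 0):
  V(4,0) = 2.802405; V(4,1) = 2.031960; V(4,2) = 1.310000; V(4,3) = 0.633475; V(4,4) = 0.000000
Backward induction: V(k, i) = exp(-r*dt) * [p * V(k+1, i) + (1-p) * V(k+1, i+1)]; then take max(V_cont, immediate exercise) for American.
  V(3,0) = exp(-r*dt) * [p*2.802405 + (1-p)*2.031960] = 2.434494; exercise = 2.410923; V(3,0) = max -> 2.434494
  V(3,1) = exp(-r*dt) * [p*2.031960 + (1-p)*1.310000] = 1.688685; exercise = 1.665114; V(3,1) = max -> 1.688685
  V(3,2) = exp(-r*dt) * [p*1.310000 + (1-p)*0.633475] = 0.989812; exercise = 0.966241; V(3,2) = max -> 0.989812
  V(3,3) = exp(-r*dt) * [p*0.633475 + (1-p)*0.000000] = 0.335143; exercise = 0.311350; V(3,3) = max -> 0.335143
  V(2,0) = exp(-r*dt) * [p*2.434494 + (1-p)*1.688685] = 2.079042; exercise = 2.031960; V(2,0) = max -> 2.079042
  V(2,1) = exp(-r*dt) * [p*1.688685 + (1-p)*0.989812] = 1.357082; exercise = 1.310000; V(2,1) = max -> 1.357082
  V(2,2) = exp(-r*dt) * [p*0.989812 + (1-p)*0.335143] = 0.680661; exercise = 0.633475; V(2,2) = max -> 0.680661
  V(1,0) = exp(-r*dt) * [p*2.079042 + (1-p)*1.357082] = 1.735650; exercise = 1.665114; V(1,0) = max -> 1.735650
  V(1,1) = exp(-r*dt) * [p*1.357082 + (1-p)*0.680661] = 1.036825; exercise = 0.966241; V(1,1) = max -> 1.036825
  V(0,0) = exp(-r*dt) * [p*1.735650 + (1-p)*1.036825] = 1.403952; exercise = 1.310000; V(0,0) = max -> 1.403952


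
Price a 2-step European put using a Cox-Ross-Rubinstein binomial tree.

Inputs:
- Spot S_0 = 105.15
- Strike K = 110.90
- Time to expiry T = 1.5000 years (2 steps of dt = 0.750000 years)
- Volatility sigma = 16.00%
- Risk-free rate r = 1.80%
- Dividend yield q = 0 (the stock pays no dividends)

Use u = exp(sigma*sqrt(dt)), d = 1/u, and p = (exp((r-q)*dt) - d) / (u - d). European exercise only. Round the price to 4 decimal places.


dt = T/N = 0.750000
u = exp(sigma*sqrt(dt)) = 1.148623; d = 1/u = 0.870607
p = (exp((r-q)*dt) - d) / (u - d) = 0.514302
Discount per step: exp(-r*dt) = 0.986591
Stock lattice S(k, i) with i counting down-moves:
  k=0: S(0,0) = 105.1500
  k=1: S(1,0) = 120.7777; S(1,1) = 91.5444
  k=2: S(2,0) = 138.7281; S(2,1) = 105.1500; S(2,2) = 79.6992
Terminal payoffs V(N, i) = max(K - S_T, 0):
  V(2,0) = 0.000000; V(2,1) = 5.750000; V(2,2) = 31.200782
Backward induction: V(k, i) = exp(-r*dt) * [p * V(k+1, i) + (1-p) * V(k+1, i+1)].
  V(1,0) = exp(-r*dt) * [p*0.000000 + (1-p)*5.750000] = 2.755315
  V(1,1) = exp(-r*dt) * [p*5.750000 + (1-p)*31.200782] = 17.868535
  V(0,0) = exp(-r*dt) * [p*2.755315 + (1-p)*17.868535] = 9.960399

Answer: Price = V(0,0) = 9.9604


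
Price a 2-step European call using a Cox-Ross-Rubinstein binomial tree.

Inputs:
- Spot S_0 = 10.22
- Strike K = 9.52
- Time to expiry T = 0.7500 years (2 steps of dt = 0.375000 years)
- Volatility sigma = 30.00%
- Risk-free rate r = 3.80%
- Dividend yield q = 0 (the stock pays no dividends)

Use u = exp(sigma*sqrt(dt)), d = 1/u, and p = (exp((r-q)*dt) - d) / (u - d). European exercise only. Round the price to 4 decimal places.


Answer: Price = V(0,0) = 1.5776

Derivation:
dt = T/N = 0.375000
u = exp(sigma*sqrt(dt)) = 1.201669; d = 1/u = 0.832176
p = (exp((r-q)*dt) - d) / (u - d) = 0.493043
Discount per step: exp(-r*dt) = 0.985851
Stock lattice S(k, i) with i counting down-moves:
  k=0: S(0,0) = 10.2200
  k=1: S(1,0) = 12.2811; S(1,1) = 8.5048
  k=2: S(2,0) = 14.7578; S(2,1) = 10.2200; S(2,2) = 7.0775
Terminal payoffs V(N, i) = max(S_T - K, 0):
  V(2,0) = 5.237775; V(2,1) = 0.700000; V(2,2) = 0.000000
Backward induction: V(k, i) = exp(-r*dt) * [p * V(k+1, i) + (1-p) * V(k+1, i+1)].
  V(1,0) = exp(-r*dt) * [p*5.237775 + (1-p)*0.700000] = 2.895759
  V(1,1) = exp(-r*dt) * [p*0.700000 + (1-p)*0.000000] = 0.340247
  V(0,0) = exp(-r*dt) * [p*2.895759 + (1-p)*0.340247] = 1.577583


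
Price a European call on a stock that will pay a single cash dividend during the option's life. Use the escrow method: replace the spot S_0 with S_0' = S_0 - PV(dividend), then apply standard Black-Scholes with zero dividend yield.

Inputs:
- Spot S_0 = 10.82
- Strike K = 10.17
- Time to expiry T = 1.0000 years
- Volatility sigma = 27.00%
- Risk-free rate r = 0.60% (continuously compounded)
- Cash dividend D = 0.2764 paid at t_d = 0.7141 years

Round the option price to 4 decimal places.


Answer: Price = 1.3402

Derivation:
PV(D) = D * exp(-r * t_d) = 0.2764 * 0.99572457 = 0.27521827
S_0' = S_0 - PV(D) = 10.8200 - 0.27521827 = 10.54478173
d1 = (ln(S_0'/K) + (r + sigma^2/2)*T) / (sigma*sqrt(T)) = 0.29125520
d2 = d1 - sigma*sqrt(T) = 0.02125520
exp(-rT) = 0.99401796
N(d1) = 0.61457193; N(d2) = 0.50847896
C = S_0' * N(d1) - K * exp(-rT) * N(d2) = 10.54478173 * 0.61457193 - 10.1700 * 0.99401796 * 0.50847896 = 1.3402


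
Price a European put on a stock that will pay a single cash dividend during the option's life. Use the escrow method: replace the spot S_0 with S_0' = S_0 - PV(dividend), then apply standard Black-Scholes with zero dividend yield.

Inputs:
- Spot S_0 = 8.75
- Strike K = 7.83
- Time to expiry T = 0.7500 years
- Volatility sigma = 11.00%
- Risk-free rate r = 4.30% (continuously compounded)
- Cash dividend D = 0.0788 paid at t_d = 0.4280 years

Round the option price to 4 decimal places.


PV(D) = D * exp(-r * t_d) = 0.0788 * 0.98176432 = 0.07736303
S_0' = S_0 - PV(D) = 8.7500 - 0.07736303 = 8.67263697
d1 = (ln(S_0'/K) + (r + sigma^2/2)*T) / (sigma*sqrt(T)) = 1.45909937
d2 = d1 - sigma*sqrt(T) = 1.36383658
exp(-rT) = 0.96826449
N(-d1) = 0.07226888; N(-d2) = 0.08630950
P = K * exp(-rT) * N(-d2) - S_0' * N(-d1) = 7.8300 * 0.96826449 * 0.08630950 - 8.67263697 * 0.07226888 = 0.0276

Answer: Price = 0.0276


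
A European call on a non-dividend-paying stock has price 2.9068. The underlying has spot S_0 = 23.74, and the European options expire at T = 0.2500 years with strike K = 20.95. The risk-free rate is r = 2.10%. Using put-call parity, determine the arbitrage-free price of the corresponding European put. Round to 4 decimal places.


Answer: Put price = 0.0071

Derivation:
Put-call parity: C - P = S_0 * exp(-qT) - K * exp(-rT).
S_0 * exp(-qT) = 23.7400 * 1.00000000 = 23.74000000
K * exp(-rT) = 20.9500 * 0.99476376 = 20.84030071
P = C - S*exp(-qT) + K*exp(-rT)
P = 2.9068 - 23.74000000 + 20.84030071 = 0.0071


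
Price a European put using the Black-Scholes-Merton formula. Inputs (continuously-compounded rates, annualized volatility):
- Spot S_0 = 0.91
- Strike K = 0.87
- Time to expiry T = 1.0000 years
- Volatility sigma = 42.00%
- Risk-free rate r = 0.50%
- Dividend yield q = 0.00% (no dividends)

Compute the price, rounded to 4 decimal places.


Answer: Price = 0.1265

Derivation:
d1 = (ln(S/K) + (r - q + 0.5*sigma^2) * T) / (sigma * sqrt(T)) = 0.32893188
d2 = d1 - sigma * sqrt(T) = -0.09106812
exp(-rT) = 0.99501248; exp(-qT) = 1.00000000
P = K * exp(-rT) * N(-d2) - S_0 * exp(-qT) * N(-d1)
N(-d1) = 0.37110359; N(-d2) = 0.53628077
P = 0.8700 * 0.99501248 * 0.53628077 - 0.9100 * 1.00000000 * 0.37110359 = 0.1265


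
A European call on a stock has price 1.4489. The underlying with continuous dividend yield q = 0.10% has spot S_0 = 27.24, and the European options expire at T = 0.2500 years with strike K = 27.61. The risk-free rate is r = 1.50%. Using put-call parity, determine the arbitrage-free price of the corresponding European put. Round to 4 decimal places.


Answer: Put price = 1.7224

Derivation:
Put-call parity: C - P = S_0 * exp(-qT) - K * exp(-rT).
S_0 * exp(-qT) = 27.2400 * 0.99975003 = 27.23319085
K * exp(-rT) = 27.6100 * 0.99625702 = 27.50665639
P = C - S*exp(-qT) + K*exp(-rT)
P = 1.4489 - 27.23319085 + 27.50665639 = 1.7224


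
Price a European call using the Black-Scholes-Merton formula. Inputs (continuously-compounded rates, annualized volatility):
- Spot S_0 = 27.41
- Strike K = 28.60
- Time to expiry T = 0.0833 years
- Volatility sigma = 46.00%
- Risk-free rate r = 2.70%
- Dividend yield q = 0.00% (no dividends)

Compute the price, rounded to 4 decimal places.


Answer: Price = 0.9850

Derivation:
d1 = (ln(S/K) + (r - q + 0.5*sigma^2) * T) / (sigma * sqrt(T)) = -0.23678533
d2 = d1 - sigma * sqrt(T) = -0.36954933
exp(-rT) = 0.99775343; exp(-qT) = 1.00000000
C = S_0 * exp(-qT) * N(d1) - K * exp(-rT) * N(d2)
N(d1) = 0.40641167; N(d2) = 0.35585916
C = 27.4100 * 1.00000000 * 0.40641167 - 28.6000 * 0.99775343 * 0.35585916 = 0.9850


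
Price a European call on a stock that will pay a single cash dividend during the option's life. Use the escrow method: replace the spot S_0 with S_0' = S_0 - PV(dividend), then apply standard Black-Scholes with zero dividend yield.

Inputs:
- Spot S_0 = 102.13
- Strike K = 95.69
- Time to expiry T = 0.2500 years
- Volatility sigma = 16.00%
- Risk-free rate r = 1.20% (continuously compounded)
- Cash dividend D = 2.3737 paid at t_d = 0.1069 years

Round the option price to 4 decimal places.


PV(D) = D * exp(-r * t_d) = 2.3737 * 0.99871802 = 2.37065697
S_0' = S_0 - PV(D) = 102.1300 - 2.37065697 = 99.75934303
d1 = (ln(S_0'/K) + (r + sigma^2/2)*T) / (sigma*sqrt(T)) = 0.59808645
d2 = d1 - sigma*sqrt(T) = 0.51808645
exp(-rT) = 0.99700450
N(d1) = 0.72510887; N(d2) = 0.69780102
C = S_0' * N(d1) - K * exp(-rT) * N(d2) = 99.75934303 * 0.72510887 - 95.6900 * 0.99700450 * 0.69780102 = 5.7638

Answer: Price = 5.7638


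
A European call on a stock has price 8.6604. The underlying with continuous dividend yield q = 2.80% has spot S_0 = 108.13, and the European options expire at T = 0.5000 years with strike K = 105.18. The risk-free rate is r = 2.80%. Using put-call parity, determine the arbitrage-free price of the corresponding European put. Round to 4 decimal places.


Put-call parity: C - P = S_0 * exp(-qT) - K * exp(-rT).
S_0 * exp(-qT) = 108.1300 * 0.98609754 = 106.62672746
K * exp(-rT) = 105.1800 * 0.98609754 = 103.71773971
P = C - S*exp(-qT) + K*exp(-rT)
P = 8.6604 - 106.62672746 + 103.71773971 = 5.7514

Answer: Put price = 5.7514


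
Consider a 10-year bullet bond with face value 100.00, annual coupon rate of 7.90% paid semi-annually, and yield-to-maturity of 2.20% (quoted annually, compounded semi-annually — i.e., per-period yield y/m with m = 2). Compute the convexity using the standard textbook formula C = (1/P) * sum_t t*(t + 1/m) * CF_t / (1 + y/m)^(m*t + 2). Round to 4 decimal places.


Coupon per period c = face * coupon_rate / m = 3.950000
Periods per year m = 2; per-period yield y/m = 0.011000
Number of cashflows N = 20
Cashflows (t years, CF_t, discount factor 1/(1+y/m)^(m*t), PV):
  t = 0.5000: CF_t = 3.950000, DF = 0.989120, PV = 3.907023
  t = 1.0000: CF_t = 3.950000, DF = 0.978358, PV = 3.864513
  t = 1.5000: CF_t = 3.950000, DF = 0.967713, PV = 3.822466
  t = 2.0000: CF_t = 3.950000, DF = 0.957184, PV = 3.780876
  t = 2.5000: CF_t = 3.950000, DF = 0.946769, PV = 3.739739
  t = 3.0000: CF_t = 3.950000, DF = 0.936468, PV = 3.699050
  t = 3.5000: CF_t = 3.950000, DF = 0.926279, PV = 3.658803
  t = 4.0000: CF_t = 3.950000, DF = 0.916201, PV = 3.618994
  t = 4.5000: CF_t = 3.950000, DF = 0.906232, PV = 3.579618
  t = 5.0000: CF_t = 3.950000, DF = 0.896372, PV = 3.540671
  t = 5.5000: CF_t = 3.950000, DF = 0.886620, PV = 3.502147
  t = 6.0000: CF_t = 3.950000, DF = 0.876973, PV = 3.464043
  t = 6.5000: CF_t = 3.950000, DF = 0.867431, PV = 3.426353
  t = 7.0000: CF_t = 3.950000, DF = 0.857993, PV = 3.389073
  t = 7.5000: CF_t = 3.950000, DF = 0.848658, PV = 3.352199
  t = 8.0000: CF_t = 3.950000, DF = 0.839424, PV = 3.315726
  t = 8.5000: CF_t = 3.950000, DF = 0.830291, PV = 3.279650
  t = 9.0000: CF_t = 3.950000, DF = 0.821257, PV = 3.243966
  t = 9.5000: CF_t = 3.950000, DF = 0.812322, PV = 3.208671
  t = 10.0000: CF_t = 103.950000, DF = 0.803483, PV = 83.522095
Price P = sum_t PV_t = 150.915674
Convexity numerator sum_t t*(t + 1/m) * CF_t / (1+y/m)^(m*t + 2):
  t = 0.5000: term = 1.911233
  t = 1.0000: term = 5.671315
  t = 1.5000: term = 11.219218
  t = 2.0000: term = 18.495248
  t = 2.5000: term = 27.441021
  t = 3.0000: term = 37.999436
  t = 3.5000: term = 50.114653
  t = 4.0000: term = 63.732073
  t = 4.5000: term = 78.798310
  t = 5.0000: term = 95.261172
  t = 5.5000: term = 113.069641
  t = 6.0000: term = 132.173845
  t = 6.5000: term = 152.525044
  t = 7.0000: term = 174.075604
  t = 7.5000: term = 196.778978
  t = 8.0000: term = 220.589689
  t = 8.5000: term = 245.463303
  t = 9.0000: term = 271.356418
  t = 9.5000: term = 298.226639
  t = 10.0000: term = 8580.021374
Convexity = (1/P) * sum = 10774.924214 / 150.915674 = 71.396985

Answer: Convexity = 71.3970


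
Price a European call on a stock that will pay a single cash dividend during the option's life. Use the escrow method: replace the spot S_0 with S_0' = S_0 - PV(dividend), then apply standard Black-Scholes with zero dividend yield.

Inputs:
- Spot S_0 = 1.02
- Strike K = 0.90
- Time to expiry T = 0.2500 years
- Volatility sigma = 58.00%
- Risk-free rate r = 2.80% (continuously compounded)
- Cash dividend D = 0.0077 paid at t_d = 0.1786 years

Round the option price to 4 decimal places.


Answer: Price = 0.1791

Derivation:
PV(D) = D * exp(-r * t_d) = 0.0077 * 0.99501168 = 0.00766159
S_0' = S_0 - PV(D) = 1.0200 - 0.00766159 = 1.01233841
d1 = (ln(S_0'/K) + (r + sigma^2/2)*T) / (sigma*sqrt(T)) = 0.57473596
d2 = d1 - sigma*sqrt(T) = 0.28473596
exp(-rT) = 0.99302444
N(d1) = 0.71726506; N(d2) = 0.61207678
C = S_0' * N(d1) - K * exp(-rT) * N(d2) = 1.01233841 * 0.71726506 - 0.9000 * 0.99302444 * 0.61207678 = 0.1791


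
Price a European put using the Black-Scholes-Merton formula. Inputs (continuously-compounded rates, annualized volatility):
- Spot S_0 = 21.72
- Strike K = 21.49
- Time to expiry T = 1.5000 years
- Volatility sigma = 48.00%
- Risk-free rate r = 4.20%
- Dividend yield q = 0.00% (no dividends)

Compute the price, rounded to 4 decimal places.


Answer: Price = 4.1091

Derivation:
d1 = (ln(S/K) + (r - q + 0.5*sigma^2) * T) / (sigma * sqrt(T)) = 0.41921279
d2 = d1 - sigma * sqrt(T) = -0.16866475
exp(-rT) = 0.93894347; exp(-qT) = 1.00000000
P = K * exp(-rT) * N(-d2) - S_0 * exp(-qT) * N(-d1)
N(-d1) = 0.33753031; N(-d2) = 0.56696982
P = 21.4900 * 0.93894347 * 0.56696982 - 21.7200 * 1.00000000 * 0.33753031 = 4.1091


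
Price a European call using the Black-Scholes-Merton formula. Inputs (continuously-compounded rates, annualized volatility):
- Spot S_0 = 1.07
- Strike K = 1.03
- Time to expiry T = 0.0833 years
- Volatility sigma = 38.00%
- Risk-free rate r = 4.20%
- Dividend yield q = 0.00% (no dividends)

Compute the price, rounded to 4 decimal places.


Answer: Price = 0.0709

Derivation:
d1 = (ln(S/K) + (r - q + 0.5*sigma^2) * T) / (sigma * sqrt(T)) = 0.43412697
d2 = d1 - sigma * sqrt(T) = 0.32445236
exp(-rT) = 0.99650751; exp(-qT) = 1.00000000
C = S_0 * exp(-qT) * N(d1) - K * exp(-rT) * N(d2)
N(d1) = 0.66790188; N(d2) = 0.62720221
C = 1.0700 * 1.00000000 * 0.66790188 - 1.0300 * 0.99650751 * 0.62720221 = 0.0709


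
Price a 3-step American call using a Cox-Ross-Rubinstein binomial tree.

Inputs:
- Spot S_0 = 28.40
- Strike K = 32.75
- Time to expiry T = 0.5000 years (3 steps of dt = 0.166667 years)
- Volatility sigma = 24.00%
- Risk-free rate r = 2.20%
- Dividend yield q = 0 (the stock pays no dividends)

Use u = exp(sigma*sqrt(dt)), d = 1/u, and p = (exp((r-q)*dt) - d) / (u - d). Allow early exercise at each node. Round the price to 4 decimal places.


Answer: Price = V(0,0) = 0.6394

Derivation:
dt = T/N = 0.166667
u = exp(sigma*sqrt(dt)) = 1.102940; d = 1/u = 0.906667
p = (exp((r-q)*dt) - d) / (u - d) = 0.494240
Discount per step: exp(-r*dt) = 0.996340
Stock lattice S(k, i) with i counting down-moves:
  k=0: S(0,0) = 28.4000
  k=1: S(1,0) = 31.3235; S(1,1) = 25.7494
  k=2: S(2,0) = 34.5480; S(2,1) = 28.4000; S(2,2) = 23.3461
  k=3: S(3,0) = 38.1043; S(3,1) = 31.3235; S(3,2) = 25.7494; S(3,3) = 21.1671
Terminal payoffs V(N, i) = max(S_T - K, 0):
  V(3,0) = 5.354330; V(3,1) = 0.000000; V(3,2) = 0.000000; V(3,3) = 0.000000
Backward induction: V(k, i) = exp(-r*dt) * [p * V(k+1, i) + (1-p) * V(k+1, i+1)]; then take max(V_cont, immediate exercise) for American.
  V(2,0) = exp(-r*dt) * [p*5.354330 + (1-p)*0.000000] = 2.636641; exercise = 1.797954; V(2,0) = max -> 2.636641
  V(2,1) = exp(-r*dt) * [p*0.000000 + (1-p)*0.000000] = 0.000000; exercise = 0.000000; V(2,1) = max -> 0.000000
  V(2,2) = exp(-r*dt) * [p*0.000000 + (1-p)*0.000000] = 0.000000; exercise = 0.000000; V(2,2) = max -> 0.000000
  V(1,0) = exp(-r*dt) * [p*2.636641 + (1-p)*0.000000] = 1.298365; exercise = 0.000000; V(1,0) = max -> 1.298365
  V(1,1) = exp(-r*dt) * [p*0.000000 + (1-p)*0.000000] = 0.000000; exercise = 0.000000; V(1,1) = max -> 0.000000
  V(0,0) = exp(-r*dt) * [p*1.298365 + (1-p)*0.000000] = 0.639356; exercise = 0.000000; V(0,0) = max -> 0.639356


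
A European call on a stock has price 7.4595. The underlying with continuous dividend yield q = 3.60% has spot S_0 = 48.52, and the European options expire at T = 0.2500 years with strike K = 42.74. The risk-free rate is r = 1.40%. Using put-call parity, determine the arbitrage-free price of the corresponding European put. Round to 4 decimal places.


Put-call parity: C - P = S_0 * exp(-qT) - K * exp(-rT).
S_0 * exp(-qT) = 48.5200 * 0.99104038 = 48.08527918
K * exp(-rT) = 42.7400 * 0.99650612 = 42.59067148
P = C - S*exp(-qT) + K*exp(-rT)
P = 7.4595 - 48.08527918 + 42.59067148 = 1.9649

Answer: Put price = 1.9649


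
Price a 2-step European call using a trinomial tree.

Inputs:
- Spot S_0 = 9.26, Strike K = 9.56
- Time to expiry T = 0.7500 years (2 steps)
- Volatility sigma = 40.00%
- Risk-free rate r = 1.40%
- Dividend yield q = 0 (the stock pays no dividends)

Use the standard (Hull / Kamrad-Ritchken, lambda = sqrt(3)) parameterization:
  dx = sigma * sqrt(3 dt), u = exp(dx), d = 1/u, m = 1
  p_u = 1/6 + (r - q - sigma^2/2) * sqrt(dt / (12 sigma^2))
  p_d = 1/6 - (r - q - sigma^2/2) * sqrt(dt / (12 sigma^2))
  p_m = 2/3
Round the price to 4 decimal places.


Answer: Price = V(0,0) = 1.0592

Derivation:
dt = T/N = 0.375000; dx = sigma*sqrt(3*dt) = 0.424264
u = exp(dx) = 1.528465; d = 1/u = 0.654251
p_u = 0.137499, p_m = 0.666667, p_d = 0.195835
Discount per step: exp(-r*dt) = 0.994764
Stock lattice S(k, j) with j the centered position index:
  k=0: S(0,+0) = 9.2600
  k=1: S(1,-1) = 6.0584; S(1,+0) = 9.2600; S(1,+1) = 14.1536
  k=2: S(2,-2) = 3.9637; S(2,-1) = 6.0584; S(2,+0) = 9.2600; S(2,+1) = 14.1536; S(2,+2) = 21.6333
Terminal payoffs V(N, j) = max(S_T - K, 0):
  V(2,-2) = 0.000000; V(2,-1) = 0.000000; V(2,+0) = 0.000000; V(2,+1) = 4.593587; V(2,+2) = 12.073265
Backward induction: V(k, j) = exp(-r*dt) * [p_u * V(k+1, j+1) + p_m * V(k+1, j) + p_d * V(k+1, j-1)]
  V(1,-1) = exp(-r*dt) * [p_u*0.000000 + p_m*0.000000 + p_d*0.000000] = 0.000000
  V(1,+0) = exp(-r*dt) * [p_u*4.593587 + p_m*0.000000 + p_d*0.000000] = 0.628304
  V(1,+1) = exp(-r*dt) * [p_u*12.073265 + p_m*4.593587 + p_d*0.000000] = 4.697720
  V(0,+0) = exp(-r*dt) * [p_u*4.697720 + p_m*0.628304 + p_d*0.000000] = 1.059223
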